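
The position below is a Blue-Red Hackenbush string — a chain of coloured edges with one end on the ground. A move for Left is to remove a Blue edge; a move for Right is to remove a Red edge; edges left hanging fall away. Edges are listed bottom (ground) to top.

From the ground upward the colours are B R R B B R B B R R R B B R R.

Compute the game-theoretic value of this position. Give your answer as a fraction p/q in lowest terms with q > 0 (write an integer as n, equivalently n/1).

Build g(s[:k]) for k = 1..15, string s = B R R B B R B B R R R B B R R.
B: Left { 0 }, Right { · } => simplest 1
BR: Left { 0 }, Right { 1 } => simplest 1/2
BRR: Left { 0 }, Right { 1/2,1 } => simplest 1/4
BRRB: Left { 0,1/4 }, Right { 1/2,1 } => simplest 3/8
BRRBB: Left { 0,1/4,3/8 }, Right { 1/2,1 } => simplest 7/16
BRRBBR: Left { 0,1/4,3/8 }, Right { 7/16,1/2,1 } => simplest 13/32
BRRBBRB: Left { 0,1/4,3/8,13/32 }, Right { 7/16,1/2,1 } => simplest 27/64
BRRBBRBB: Left { 0,1/4,3/8,13/32,27/64 }, Right { 7/16,1/2,1 } => simplest 55/128
BRRBBRBBR: Left { 0,1/4,3/8,13/32,27/64 }, Right { 55/128,7/16,1/2,1 } => simplest 109/256
BRRBBRBBRR: Left { 0,1/4,3/8,13/32,27/64 }, Right { 109/256,55/128,7/16,1/2,1 } => simplest 217/512
BRRBBRBBRRR: Left { 0,1/4,3/8,13/32,27/64 }, Right { 217/512,109/256,55/128,7/16,1/2,1 } => simplest 433/1024
BRRBBRBBRRRB: Left { 0,1/4,3/8,13/32,27/64,433/1024 }, Right { 217/512,109/256,55/128,7/16,1/2,1 } => simplest 867/2048
BRRBBRBBRRRBB: Left { 0,1/4,3/8,13/32,27/64,433/1024,867/2048 }, Right { 217/512,109/256,55/128,7/16,1/2,1 } => simplest 1735/4096
BRRBBRBBRRRBBR: Left { 0,1/4,3/8,13/32,27/64,433/1024,867/2048 }, Right { 1735/4096,217/512,109/256,55/128,7/16,1/2,1 } => simplest 3469/8192
BRRBBRBBRRRBBRR: Left { 0,1/4,3/8,13/32,27/64,433/1024,867/2048 }, Right { 3469/8192,1735/4096,217/512,109/256,55/128,7/16,1/2,1 } => simplest 6937/16384

6937/16384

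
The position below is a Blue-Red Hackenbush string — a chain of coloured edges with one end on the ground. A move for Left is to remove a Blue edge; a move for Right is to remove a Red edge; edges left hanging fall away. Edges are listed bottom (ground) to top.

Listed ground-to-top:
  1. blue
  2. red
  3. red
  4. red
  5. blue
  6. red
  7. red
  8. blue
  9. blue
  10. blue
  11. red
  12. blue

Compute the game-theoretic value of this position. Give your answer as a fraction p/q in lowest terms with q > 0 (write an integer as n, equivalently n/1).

Build G(s[:k]) for k = 1..12, string s = blue red red red blue red red blue blue blue red blue.
edge 1 of 12 (blue): { 0 | · } so 1
edge 2 of 12 (red): { 0 | 1 } so 1/2
edge 3 of 12 (red): { 0 | 1/2; 1 } so 1/4
edge 4 of 12 (red): { 0 | 1/4; 1/2; 1 } so 1/8
edge 5 of 12 (blue): { 0; 1/8 | 1/4; 1/2; 1 } so 3/16
edge 6 of 12 (red): { 0; 1/8 | 3/16; 1/4; 1/2; 1 } so 5/32
edge 7 of 12 (red): { 0; 1/8 | 5/32; 3/16; 1/4; 1/2; 1 } so 9/64
edge 8 of 12 (blue): { 0; 1/8; 9/64 | 5/32; 3/16; 1/4; 1/2; 1 } so 19/128
edge 9 of 12 (blue): { 0; 1/8; 9/64; 19/128 | 5/32; 3/16; 1/4; 1/2; 1 } so 39/256
edge 10 of 12 (blue): { 0; 1/8; 9/64; 19/128; 39/256 | 5/32; 3/16; 1/4; 1/2; 1 } so 79/512
edge 11 of 12 (red): { 0; 1/8; 9/64; 19/128; 39/256 | 79/512; 5/32; 3/16; 1/4; 1/2; 1 } so 157/1024
edge 12 of 12 (blue): { 0; 1/8; 9/64; 19/128; 39/256; 157/1024 | 79/512; 5/32; 3/16; 1/4; 1/2; 1 } so 315/2048

315/2048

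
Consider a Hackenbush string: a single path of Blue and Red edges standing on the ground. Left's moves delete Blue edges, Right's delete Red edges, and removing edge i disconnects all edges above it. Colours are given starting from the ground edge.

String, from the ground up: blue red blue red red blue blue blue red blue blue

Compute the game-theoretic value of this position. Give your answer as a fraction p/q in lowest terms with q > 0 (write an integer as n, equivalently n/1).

step 1: add blue to get b; options L={ 0 } R={ ∅ } => 1
step 2: add red to get br; options L={ 0 } R={ 1 } => 1/2
step 3: add blue to get brb; options L={ 0 1/2 } R={ 1 } => 3/4
step 4: add red to get brbr; options L={ 0 1/2 } R={ 3/4 1 } => 5/8
step 5: add red to get brbrr; options L={ 0 1/2 } R={ 5/8 3/4 1 } => 9/16
step 6: add blue to get brbrrb; options L={ 0 1/2 9/16 } R={ 5/8 3/4 1 } => 19/32
step 7: add blue to get brbrrbb; options L={ 0 1/2 9/16 19/32 } R={ 5/8 3/4 1 } => 39/64
step 8: add blue to get brbrrbbb; options L={ 0 1/2 9/16 19/32 39/64 } R={ 5/8 3/4 1 } => 79/128
step 9: add red to get brbrrbbbr; options L={ 0 1/2 9/16 19/32 39/64 } R={ 79/128 5/8 3/4 1 } => 157/256
step 10: add blue to get brbrrbbbrb; options L={ 0 1/2 9/16 19/32 39/64 157/256 } R={ 79/128 5/8 3/4 1 } => 315/512
step 11: add blue to get brbrrbbbrbb; options L={ 0 1/2 9/16 19/32 39/64 157/256 315/512 } R={ 79/128 5/8 3/4 1 } => 631/1024

631/1024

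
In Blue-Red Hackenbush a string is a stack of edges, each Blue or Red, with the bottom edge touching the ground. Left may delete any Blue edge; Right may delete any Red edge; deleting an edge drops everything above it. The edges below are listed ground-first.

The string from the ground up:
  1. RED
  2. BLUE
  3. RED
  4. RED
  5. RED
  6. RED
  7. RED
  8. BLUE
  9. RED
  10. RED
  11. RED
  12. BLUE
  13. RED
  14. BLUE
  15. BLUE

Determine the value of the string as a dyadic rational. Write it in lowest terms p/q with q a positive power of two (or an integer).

-16105/16384

Prefix values for RED BLUE RED RED RED RED RED BLUE RED RED RED BLUE RED BLUE BLUE via {L|R} + simplicity:
1 of 15 · R · max L −∞ · min R 0 → -1
2 of 15 · RB · max L -1 · min R 0 → -1/2
3 of 15 · RBR · max L -1 · min R -1/2 → -3/4
4 of 15 · RBRR · max L -1 · min R -3/4 → -7/8
5 of 15 · RBRRR · max L -1 · min R -7/8 → -15/16
6 of 15 · RBRRRR · max L -1 · min R -15/16 → -31/32
7 of 15 · RBRRRRR · max L -1 · min R -31/32 → -63/64
8 of 15 · RBRRRRRB · max L -63/64 · min R -31/32 → -125/128
9 of 15 · RBRRRRRBR · max L -63/64 · min R -125/128 → -251/256
10 of 15 · RBRRRRRBRR · max L -63/64 · min R -251/256 → -503/512
11 of 15 · RBRRRRRBRRR · max L -63/64 · min R -503/512 → -1007/1024
12 of 15 · RBRRRRRBRRRB · max L -1007/1024 · min R -503/512 → -2013/2048
13 of 15 · RBRRRRRBRRRBR · max L -1007/1024 · min R -2013/2048 → -4027/4096
14 of 15 · RBRRRRRBRRRBRB · max L -4027/4096 · min R -2013/2048 → -8053/8192
15 of 15 · RBRRRRRBRRRBRBB · max L -8053/8192 · min R -2013/2048 → -16105/16384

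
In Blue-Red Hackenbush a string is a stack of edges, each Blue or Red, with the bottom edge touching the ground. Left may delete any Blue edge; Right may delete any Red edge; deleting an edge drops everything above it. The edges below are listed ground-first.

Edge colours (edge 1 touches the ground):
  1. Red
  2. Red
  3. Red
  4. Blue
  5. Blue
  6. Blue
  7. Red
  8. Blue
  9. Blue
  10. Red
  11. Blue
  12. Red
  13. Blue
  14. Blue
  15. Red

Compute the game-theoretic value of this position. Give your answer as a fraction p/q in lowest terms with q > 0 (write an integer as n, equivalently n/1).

v(R) = { (no moves) | 0 } so -1
v(RR) = { (no moves) | -1,0 } so -2
v(RRR) = { (no moves) | -2,-1,0 } so -3
v(RRRB) = { -3 | -2,-1,0 } so -5/2
v(RRRBB) = { -3,-5/2 | -2,-1,0 } so -9/4
v(RRRBBB) = { -3,-5/2,-9/4 | -2,-1,0 } so -17/8
v(RRRBBBR) = { -3,-5/2,-9/4 | -17/8,-2,-1,0 } so -35/16
v(RRRBBBRB) = { -3,-5/2,-9/4,-35/16 | -17/8,-2,-1,0 } so -69/32
v(RRRBBBRBB) = { -3,-5/2,-9/4,-35/16,-69/32 | -17/8,-2,-1,0 } so -137/64
v(RRRBBBRBBR) = { -3,-5/2,-9/4,-35/16,-69/32 | -137/64,-17/8,-2,-1,0 } so -275/128
v(RRRBBBRBBRB) = { -3,-5/2,-9/4,-35/16,-69/32,-275/128 | -137/64,-17/8,-2,-1,0 } so -549/256
v(RRRBBBRBBRBR) = { -3,-5/2,-9/4,-35/16,-69/32,-275/128 | -549/256,-137/64,-17/8,-2,-1,0 } so -1099/512
v(RRRBBBRBBRBRB) = { -3,-5/2,-9/4,-35/16,-69/32,-275/128,-1099/512 | -549/256,-137/64,-17/8,-2,-1,0 } so -2197/1024
v(RRRBBBRBBRBRBB) = { -3,-5/2,-9/4,-35/16,-69/32,-275/128,-1099/512,-2197/1024 | -549/256,-137/64,-17/8,-2,-1,0 } so -4393/2048
v(RRRBBBRBBRBRBBR) = { -3,-5/2,-9/4,-35/16,-69/32,-275/128,-1099/512,-2197/1024 | -4393/2048,-549/256,-137/64,-17/8,-2,-1,0 } so -8787/4096

-8787/4096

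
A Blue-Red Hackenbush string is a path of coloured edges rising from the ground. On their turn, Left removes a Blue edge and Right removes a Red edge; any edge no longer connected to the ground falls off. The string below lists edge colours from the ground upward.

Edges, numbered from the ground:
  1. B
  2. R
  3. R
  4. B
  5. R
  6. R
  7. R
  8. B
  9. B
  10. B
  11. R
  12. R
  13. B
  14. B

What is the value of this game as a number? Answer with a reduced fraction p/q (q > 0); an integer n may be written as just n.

2279/8192

1 of 14 · B · max L 0 · min R +∞ ⇒ 1
2 of 14 · BR · max L 0 · min R 1 ⇒ 1/2
3 of 14 · BRR · max L 0 · min R 1/2 ⇒ 1/4
4 of 14 · BRRB · max L 1/4 · min R 1/2 ⇒ 3/8
5 of 14 · BRRBR · max L 1/4 · min R 3/8 ⇒ 5/16
6 of 14 · BRRBRR · max L 1/4 · min R 5/16 ⇒ 9/32
7 of 14 · BRRBRRR · max L 1/4 · min R 9/32 ⇒ 17/64
8 of 14 · BRRBRRRB · max L 17/64 · min R 9/32 ⇒ 35/128
9 of 14 · BRRBRRRBB · max L 35/128 · min R 9/32 ⇒ 71/256
10 of 14 · BRRBRRRBBB · max L 71/256 · min R 9/32 ⇒ 143/512
11 of 14 · BRRBRRRBBBR · max L 71/256 · min R 143/512 ⇒ 285/1024
12 of 14 · BRRBRRRBBBRR · max L 71/256 · min R 285/1024 ⇒ 569/2048
13 of 14 · BRRBRRRBBBRRB · max L 569/2048 · min R 285/1024 ⇒ 1139/4096
14 of 14 · BRRBRRRBBBRRBB · max L 1139/4096 · min R 285/1024 ⇒ 2279/8192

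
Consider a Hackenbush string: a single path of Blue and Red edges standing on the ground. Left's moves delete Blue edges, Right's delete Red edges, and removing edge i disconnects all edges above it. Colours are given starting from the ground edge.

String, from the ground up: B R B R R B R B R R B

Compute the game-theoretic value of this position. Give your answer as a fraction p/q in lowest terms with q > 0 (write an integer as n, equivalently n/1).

595/1024

Build value(s[:k]) for k = 1..11, string s = B R B R R B R B R R B.
value(B) = { 0 | none } => 1
value(BR) = { 0 | 1 } => 1/2
value(BRB) = { 0,1/2 | 1 } => 3/4
value(BRBR) = { 0,1/2 | 3/4,1 } => 5/8
value(BRBRR) = { 0,1/2 | 5/8,3/4,1 } => 9/16
value(BRBRRB) = { 0,1/2,9/16 | 5/8,3/4,1 } => 19/32
value(BRBRRBR) = { 0,1/2,9/16 | 19/32,5/8,3/4,1 } => 37/64
value(BRBRRBRB) = { 0,1/2,9/16,37/64 | 19/32,5/8,3/4,1 } => 75/128
value(BRBRRBRBR) = { 0,1/2,9/16,37/64 | 75/128,19/32,5/8,3/4,1 } => 149/256
value(BRBRRBRBRR) = { 0,1/2,9/16,37/64 | 149/256,75/128,19/32,5/8,3/4,1 } => 297/512
value(BRBRRBRBRRB) = { 0,1/2,9/16,37/64,297/512 | 149/256,75/128,19/32,5/8,3/4,1 } => 595/1024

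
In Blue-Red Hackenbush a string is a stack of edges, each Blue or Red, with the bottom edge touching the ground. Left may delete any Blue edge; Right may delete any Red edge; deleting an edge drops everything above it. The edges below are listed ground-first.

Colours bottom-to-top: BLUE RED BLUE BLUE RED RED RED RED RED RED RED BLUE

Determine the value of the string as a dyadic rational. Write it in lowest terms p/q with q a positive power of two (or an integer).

B: Left { 0 }, Right { — } so simplest 1
BR: Left { 0 }, Right { 1 } so simplest 1/2
BRB: Left { 0,1/2 }, Right { 1 } so simplest 3/4
BRBB: Left { 0,1/2,3/4 }, Right { 1 } so simplest 7/8
BRBBR: Left { 0,1/2,3/4 }, Right { 7/8,1 } so simplest 13/16
BRBBRR: Left { 0,1/2,3/4 }, Right { 13/16,7/8,1 } so simplest 25/32
BRBBRRR: Left { 0,1/2,3/4 }, Right { 25/32,13/16,7/8,1 } so simplest 49/64
BRBBRRRR: Left { 0,1/2,3/4 }, Right { 49/64,25/32,13/16,7/8,1 } so simplest 97/128
BRBBRRRRR: Left { 0,1/2,3/4 }, Right { 97/128,49/64,25/32,13/16,7/8,1 } so simplest 193/256
BRBBRRRRRR: Left { 0,1/2,3/4 }, Right { 193/256,97/128,49/64,25/32,13/16,7/8,1 } so simplest 385/512
BRBBRRRRRRR: Left { 0,1/2,3/4 }, Right { 385/512,193/256,97/128,49/64,25/32,13/16,7/8,1 } so simplest 769/1024
BRBBRRRRRRRB: Left { 0,1/2,3/4,769/1024 }, Right { 385/512,193/256,97/128,49/64,25/32,13/16,7/8,1 } so simplest 1539/2048

1539/2048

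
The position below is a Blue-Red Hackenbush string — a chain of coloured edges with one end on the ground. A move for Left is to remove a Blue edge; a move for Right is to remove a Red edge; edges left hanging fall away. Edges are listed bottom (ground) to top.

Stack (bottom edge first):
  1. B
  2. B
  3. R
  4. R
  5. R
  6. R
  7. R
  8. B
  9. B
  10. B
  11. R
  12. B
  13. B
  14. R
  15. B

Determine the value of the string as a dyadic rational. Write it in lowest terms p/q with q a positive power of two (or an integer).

Recurse on prefixes of the 15-edge string B B R R R R R B B B R B B R B:
1 of 15 · B · max L 0 · min R +∞ ⇒ 1
2 of 15 · BB · max L 1 · min R +∞ ⇒ 2
3 of 15 · BBR · max L 1 · min R 2 ⇒ 3/2
4 of 15 · BBRR · max L 1 · min R 3/2 ⇒ 5/4
5 of 15 · BBRRR · max L 1 · min R 5/4 ⇒ 9/8
6 of 15 · BBRRRR · max L 1 · min R 9/8 ⇒ 17/16
7 of 15 · BBRRRRR · max L 1 · min R 17/16 ⇒ 33/32
8 of 15 · BBRRRRRB · max L 33/32 · min R 17/16 ⇒ 67/64
9 of 15 · BBRRRRRBB · max L 67/64 · min R 17/16 ⇒ 135/128
10 of 15 · BBRRRRRBBB · max L 135/128 · min R 17/16 ⇒ 271/256
11 of 15 · BBRRRRRBBBR · max L 135/128 · min R 271/256 ⇒ 541/512
12 of 15 · BBRRRRRBBBRB · max L 541/512 · min R 271/256 ⇒ 1083/1024
13 of 15 · BBRRRRRBBBRBB · max L 1083/1024 · min R 271/256 ⇒ 2167/2048
14 of 15 · BBRRRRRBBBRBBR · max L 1083/1024 · min R 2167/2048 ⇒ 4333/4096
15 of 15 · BBRRRRRBBBRBBRB · max L 4333/4096 · min R 2167/2048 ⇒ 8667/8192

8667/8192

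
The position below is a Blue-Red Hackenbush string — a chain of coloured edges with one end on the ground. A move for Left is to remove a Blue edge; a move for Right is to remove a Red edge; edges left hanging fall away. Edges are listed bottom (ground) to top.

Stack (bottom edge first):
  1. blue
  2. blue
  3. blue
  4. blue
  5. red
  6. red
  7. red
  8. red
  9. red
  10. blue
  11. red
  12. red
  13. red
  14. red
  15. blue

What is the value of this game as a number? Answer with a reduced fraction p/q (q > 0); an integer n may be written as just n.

Prefix values for blue blue blue blue red red red red red blue red red red red blue via {L|R} + simplicity:
value_1 [b]  L=[0]  R=[·]  = 1
value_2 [bb]  L=[0 1]  R=[·]  = 2
value_3 [bbb]  L=[0 1 2]  R=[·]  = 3
value_4 [bbbb]  L=[0 1 2 3]  R=[·]  = 4
value_5 [bbbbr]  L=[0 1 2 3]  R=[4]  = 7/2
value_6 [bbbbrr]  L=[0 1 2 3]  R=[7/2 4]  = 13/4
value_7 [bbbbrrr]  L=[0 1 2 3]  R=[13/4 7/2 4]  = 25/8
value_8 [bbbbrrrr]  L=[0 1 2 3]  R=[25/8 13/4 7/2 4]  = 49/16
value_9 [bbbbrrrrr]  L=[0 1 2 3]  R=[49/16 25/8 13/4 7/2 4]  = 97/32
value_10 [bbbbrrrrrb]  L=[0 1 2 3 97/32]  R=[49/16 25/8 13/4 7/2 4]  = 195/64
value_11 [bbbbrrrrrbr]  L=[0 1 2 3 97/32]  R=[195/64 49/16 25/8 13/4 7/2 4]  = 389/128
value_12 [bbbbrrrrrbrr]  L=[0 1 2 3 97/32]  R=[389/128 195/64 49/16 25/8 13/4 7/2 4]  = 777/256
value_13 [bbbbrrrrrbrrr]  L=[0 1 2 3 97/32]  R=[777/256 389/128 195/64 49/16 25/8 13/4 7/2 4]  = 1553/512
value_14 [bbbbrrrrrbrrrr]  L=[0 1 2 3 97/32]  R=[1553/512 777/256 389/128 195/64 49/16 25/8 13/4 7/2 4]  = 3105/1024
value_15 [bbbbrrrrrbrrrrb]  L=[0 1 2 3 97/32 3105/1024]  R=[1553/512 777/256 389/128 195/64 49/16 25/8 13/4 7/2 4]  = 6211/2048

6211/2048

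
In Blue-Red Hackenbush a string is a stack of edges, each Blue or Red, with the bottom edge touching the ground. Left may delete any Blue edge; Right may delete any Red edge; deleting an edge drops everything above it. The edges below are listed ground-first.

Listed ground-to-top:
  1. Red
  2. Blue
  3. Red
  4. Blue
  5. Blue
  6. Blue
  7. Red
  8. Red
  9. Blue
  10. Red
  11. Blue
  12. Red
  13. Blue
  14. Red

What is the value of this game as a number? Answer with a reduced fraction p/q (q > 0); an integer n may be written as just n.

edge 1 of 14 (Red): { none | 0 } -> -1
edge 2 of 14 (Blue): { -1 | 0 } -> -1/2
edge 3 of 14 (Red): { -1 | -1/2, 0 } -> -3/4
edge 4 of 14 (Blue): { -1, -3/4 | -1/2, 0 } -> -5/8
edge 5 of 14 (Blue): { -1, -3/4, -5/8 | -1/2, 0 } -> -9/16
edge 6 of 14 (Blue): { -1, -3/4, -5/8, -9/16 | -1/2, 0 } -> -17/32
edge 7 of 14 (Red): { -1, -3/4, -5/8, -9/16 | -17/32, -1/2, 0 } -> -35/64
edge 8 of 14 (Red): { -1, -3/4, -5/8, -9/16 | -35/64, -17/32, -1/2, 0 } -> -71/128
edge 9 of 14 (Blue): { -1, -3/4, -5/8, -9/16, -71/128 | -35/64, -17/32, -1/2, 0 } -> -141/256
edge 10 of 14 (Red): { -1, -3/4, -5/8, -9/16, -71/128 | -141/256, -35/64, -17/32, -1/2, 0 } -> -283/512
edge 11 of 14 (Blue): { -1, -3/4, -5/8, -9/16, -71/128, -283/512 | -141/256, -35/64, -17/32, -1/2, 0 } -> -565/1024
edge 12 of 14 (Red): { -1, -3/4, -5/8, -9/16, -71/128, -283/512 | -565/1024, -141/256, -35/64, -17/32, -1/2, 0 } -> -1131/2048
edge 13 of 14 (Blue): { -1, -3/4, -5/8, -9/16, -71/128, -283/512, -1131/2048 | -565/1024, -141/256, -35/64, -17/32, -1/2, 0 } -> -2261/4096
edge 14 of 14 (Red): { -1, -3/4, -5/8, -9/16, -71/128, -283/512, -1131/2048 | -2261/4096, -565/1024, -141/256, -35/64, -17/32, -1/2, 0 } -> -4523/8192

-4523/8192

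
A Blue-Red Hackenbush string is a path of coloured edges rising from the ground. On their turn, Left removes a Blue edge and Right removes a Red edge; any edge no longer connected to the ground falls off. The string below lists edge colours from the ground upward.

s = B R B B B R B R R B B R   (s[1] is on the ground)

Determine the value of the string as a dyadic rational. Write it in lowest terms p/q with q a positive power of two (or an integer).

1869/2048

v(B) = { 0 | ∅ } = 1
v(BR) = { 0 | 1 } = 1/2
v(BRB) = { 0; 1/2 | 1 } = 3/4
v(BRBB) = { 0; 1/2; 3/4 | 1 } = 7/8
v(BRBBB) = { 0; 1/2; 3/4; 7/8 | 1 } = 15/16
v(BRBBBR) = { 0; 1/2; 3/4; 7/8 | 15/16; 1 } = 29/32
v(BRBBBRB) = { 0; 1/2; 3/4; 7/8; 29/32 | 15/16; 1 } = 59/64
v(BRBBBRBR) = { 0; 1/2; 3/4; 7/8; 29/32 | 59/64; 15/16; 1 } = 117/128
v(BRBBBRBRR) = { 0; 1/2; 3/4; 7/8; 29/32 | 117/128; 59/64; 15/16; 1 } = 233/256
v(BRBBBRBRRB) = { 0; 1/2; 3/4; 7/8; 29/32; 233/256 | 117/128; 59/64; 15/16; 1 } = 467/512
v(BRBBBRBRRBB) = { 0; 1/2; 3/4; 7/8; 29/32; 233/256; 467/512 | 117/128; 59/64; 15/16; 1 } = 935/1024
v(BRBBBRBRRBBR) = { 0; 1/2; 3/4; 7/8; 29/32; 233/256; 467/512 | 935/1024; 117/128; 59/64; 15/16; 1 } = 1869/2048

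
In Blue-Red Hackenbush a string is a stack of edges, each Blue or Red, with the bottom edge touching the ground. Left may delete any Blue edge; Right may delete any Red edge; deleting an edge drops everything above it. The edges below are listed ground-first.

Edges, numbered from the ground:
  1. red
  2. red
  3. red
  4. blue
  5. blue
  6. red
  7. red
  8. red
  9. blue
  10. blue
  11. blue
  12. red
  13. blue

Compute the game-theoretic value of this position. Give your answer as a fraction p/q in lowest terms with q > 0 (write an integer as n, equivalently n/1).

-2501/1024

value(r) = { · | 0 } — -1
value(rr) = { · | -1; 0 } — -2
value(rrr) = { · | -2; -1; 0 } — -3
value(rrrb) = { -3 | -2; -1; 0 } — -5/2
value(rrrbb) = { -3; -5/2 | -2; -1; 0 } — -9/4
value(rrrbbr) = { -3; -5/2 | -9/4; -2; -1; 0 } — -19/8
value(rrrbbrr) = { -3; -5/2 | -19/8; -9/4; -2; -1; 0 } — -39/16
value(rrrbbrrr) = { -3; -5/2 | -39/16; -19/8; -9/4; -2; -1; 0 } — -79/32
value(rrrbbrrrb) = { -3; -5/2; -79/32 | -39/16; -19/8; -9/4; -2; -1; 0 } — -157/64
value(rrrbbrrrbb) = { -3; -5/2; -79/32; -157/64 | -39/16; -19/8; -9/4; -2; -1; 0 } — -313/128
value(rrrbbrrrbbb) = { -3; -5/2; -79/32; -157/64; -313/128 | -39/16; -19/8; -9/4; -2; -1; 0 } — -625/256
value(rrrbbrrrbbbr) = { -3; -5/2; -79/32; -157/64; -313/128 | -625/256; -39/16; -19/8; -9/4; -2; -1; 0 } — -1251/512
value(rrrbbrrrbbbrb) = { -3; -5/2; -79/32; -157/64; -313/128; -1251/512 | -625/256; -39/16; -19/8; -9/4; -2; -1; 0 } — -2501/1024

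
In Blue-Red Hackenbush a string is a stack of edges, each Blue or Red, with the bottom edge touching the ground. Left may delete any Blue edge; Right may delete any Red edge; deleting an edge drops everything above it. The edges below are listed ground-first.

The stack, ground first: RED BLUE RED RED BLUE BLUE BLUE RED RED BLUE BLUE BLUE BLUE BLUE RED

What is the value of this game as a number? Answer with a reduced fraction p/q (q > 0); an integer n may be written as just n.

G(R) = { · | 0 } so -1
G(RB) = { -1 | 0 } so -1/2
G(RBR) = { -1 | -1/2; 0 } so -3/4
G(RBRR) = { -1 | -3/4; -1/2; 0 } so -7/8
G(RBRRB) = { -1; -7/8 | -3/4; -1/2; 0 } so -13/16
G(RBRRBB) = { -1; -7/8; -13/16 | -3/4; -1/2; 0 } so -25/32
G(RBRRBBB) = { -1; -7/8; -13/16; -25/32 | -3/4; -1/2; 0 } so -49/64
G(RBRRBBBR) = { -1; -7/8; -13/16; -25/32 | -49/64; -3/4; -1/2; 0 } so -99/128
G(RBRRBBBRR) = { -1; -7/8; -13/16; -25/32 | -99/128; -49/64; -3/4; -1/2; 0 } so -199/256
G(RBRRBBBRRB) = { -1; -7/8; -13/16; -25/32; -199/256 | -99/128; -49/64; -3/4; -1/2; 0 } so -397/512
G(RBRRBBBRRBB) = { -1; -7/8; -13/16; -25/32; -199/256; -397/512 | -99/128; -49/64; -3/4; -1/2; 0 } so -793/1024
G(RBRRBBBRRBBB) = { -1; -7/8; -13/16; -25/32; -199/256; -397/512; -793/1024 | -99/128; -49/64; -3/4; -1/2; 0 } so -1585/2048
G(RBRRBBBRRBBBB) = { -1; -7/8; -13/16; -25/32; -199/256; -397/512; -793/1024; -1585/2048 | -99/128; -49/64; -3/4; -1/2; 0 } so -3169/4096
G(RBRRBBBRRBBBBB) = { -1; -7/8; -13/16; -25/32; -199/256; -397/512; -793/1024; -1585/2048; -3169/4096 | -99/128; -49/64; -3/4; -1/2; 0 } so -6337/8192
G(RBRRBBBRRBBBBBR) = { -1; -7/8; -13/16; -25/32; -199/256; -397/512; -793/1024; -1585/2048; -3169/4096 | -6337/8192; -99/128; -49/64; -3/4; -1/2; 0 } so -12675/16384

-12675/16384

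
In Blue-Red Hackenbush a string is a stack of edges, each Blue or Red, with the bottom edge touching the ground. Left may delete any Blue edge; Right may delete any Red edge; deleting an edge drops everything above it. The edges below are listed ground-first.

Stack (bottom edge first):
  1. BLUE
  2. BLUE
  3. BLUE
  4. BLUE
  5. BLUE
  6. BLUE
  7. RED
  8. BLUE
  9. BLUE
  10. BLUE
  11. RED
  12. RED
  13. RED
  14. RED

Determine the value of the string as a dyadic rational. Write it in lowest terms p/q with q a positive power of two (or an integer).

1505/256

Recurse on prefixes of the 14-edge string BLUE BLUE BLUE BLUE BLUE BLUE RED BLUE BLUE BLUE RED RED RED RED:
1 of 14 · B · max L 0 · min R +∞ gives 1
2 of 14 · BB · max L 1 · min R +∞ gives 2
3 of 14 · BBB · max L 2 · min R +∞ gives 3
4 of 14 · BBBB · max L 3 · min R +∞ gives 4
5 of 14 · BBBBB · max L 4 · min R +∞ gives 5
6 of 14 · BBBBBB · max L 5 · min R +∞ gives 6
7 of 14 · BBBBBBR · max L 5 · min R 6 gives 11/2
8 of 14 · BBBBBBRB · max L 11/2 · min R 6 gives 23/4
9 of 14 · BBBBBBRBB · max L 23/4 · min R 6 gives 47/8
10 of 14 · BBBBBBRBBB · max L 47/8 · min R 6 gives 95/16
11 of 14 · BBBBBBRBBBR · max L 47/8 · min R 95/16 gives 189/32
12 of 14 · BBBBBBRBBBRR · max L 47/8 · min R 189/32 gives 377/64
13 of 14 · BBBBBBRBBBRRR · max L 47/8 · min R 377/64 gives 753/128
14 of 14 · BBBBBBRBBBRRRR · max L 47/8 · min R 753/128 gives 1505/256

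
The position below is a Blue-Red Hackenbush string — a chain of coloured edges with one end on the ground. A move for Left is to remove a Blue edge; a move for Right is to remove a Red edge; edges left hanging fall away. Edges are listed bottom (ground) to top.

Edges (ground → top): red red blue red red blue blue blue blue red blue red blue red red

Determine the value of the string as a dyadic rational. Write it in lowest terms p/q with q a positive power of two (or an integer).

step 1: add red to get r; options L={ (no moves) } R={ 0 } = -1
step 2: add red to get rr; options L={ (no moves) } R={ -1 0 } = -2
step 3: add blue to get rrb; options L={ -2 } R={ -1 0 } = -3/2
step 4: add red to get rrbr; options L={ -2 } R={ -3/2 -1 0 } = -7/4
step 5: add red to get rrbrr; options L={ -2 } R={ -7/4 -3/2 -1 0 } = -15/8
step 6: add blue to get rrbrrb; options L={ -2 -15/8 } R={ -7/4 -3/2 -1 0 } = -29/16
step 7: add blue to get rrbrrbb; options L={ -2 -15/8 -29/16 } R={ -7/4 -3/2 -1 0 } = -57/32
step 8: add blue to get rrbrrbbb; options L={ -2 -15/8 -29/16 -57/32 } R={ -7/4 -3/2 -1 0 } = -113/64
step 9: add blue to get rrbrrbbbb; options L={ -2 -15/8 -29/16 -57/32 -113/64 } R={ -7/4 -3/2 -1 0 } = -225/128
step 10: add red to get rrbrrbbbbr; options L={ -2 -15/8 -29/16 -57/32 -113/64 } R={ -225/128 -7/4 -3/2 -1 0 } = -451/256
step 11: add blue to get rrbrrbbbbrb; options L={ -2 -15/8 -29/16 -57/32 -113/64 -451/256 } R={ -225/128 -7/4 -3/2 -1 0 } = -901/512
step 12: add red to get rrbrrbbbbrbr; options L={ -2 -15/8 -29/16 -57/32 -113/64 -451/256 } R={ -901/512 -225/128 -7/4 -3/2 -1 0 } = -1803/1024
step 13: add blue to get rrbrrbbbbrbrb; options L={ -2 -15/8 -29/16 -57/32 -113/64 -451/256 -1803/1024 } R={ -901/512 -225/128 -7/4 -3/2 -1 0 } = -3605/2048
step 14: add red to get rrbrrbbbbrbrbr; options L={ -2 -15/8 -29/16 -57/32 -113/64 -451/256 -1803/1024 } R={ -3605/2048 -901/512 -225/128 -7/4 -3/2 -1 0 } = -7211/4096
step 15: add red to get rrbrrbbbbrbrbrr; options L={ -2 -15/8 -29/16 -57/32 -113/64 -451/256 -1803/1024 } R={ -7211/4096 -3605/2048 -901/512 -225/128 -7/4 -3/2 -1 0 } = -14423/8192

-14423/8192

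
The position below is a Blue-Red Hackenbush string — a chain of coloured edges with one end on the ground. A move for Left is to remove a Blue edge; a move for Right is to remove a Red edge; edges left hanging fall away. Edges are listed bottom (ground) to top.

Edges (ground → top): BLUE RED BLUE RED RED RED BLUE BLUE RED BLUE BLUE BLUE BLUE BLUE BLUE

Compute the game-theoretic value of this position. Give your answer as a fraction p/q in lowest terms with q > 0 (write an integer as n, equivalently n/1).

9087/16384

Prefix values for BLUE RED BLUE RED RED RED BLUE BLUE RED BLUE BLUE BLUE BLUE BLUE BLUE via {L|R} + simplicity:
v_1 [B]  L=[0]  R=[none]  ⇒ 1
v_2 [BR]  L=[0]  R=[1]  ⇒ 1/2
v_3 [BRB]  L=[0,1/2]  R=[1]  ⇒ 3/4
v_4 [BRBR]  L=[0,1/2]  R=[3/4,1]  ⇒ 5/8
v_5 [BRBRR]  L=[0,1/2]  R=[5/8,3/4,1]  ⇒ 9/16
v_6 [BRBRRR]  L=[0,1/2]  R=[9/16,5/8,3/4,1]  ⇒ 17/32
v_7 [BRBRRRB]  L=[0,1/2,17/32]  R=[9/16,5/8,3/4,1]  ⇒ 35/64
v_8 [BRBRRRBB]  L=[0,1/2,17/32,35/64]  R=[9/16,5/8,3/4,1]  ⇒ 71/128
v_9 [BRBRRRBBR]  L=[0,1/2,17/32,35/64]  R=[71/128,9/16,5/8,3/4,1]  ⇒ 141/256
v_10 [BRBRRRBBRB]  L=[0,1/2,17/32,35/64,141/256]  R=[71/128,9/16,5/8,3/4,1]  ⇒ 283/512
v_11 [BRBRRRBBRBB]  L=[0,1/2,17/32,35/64,141/256,283/512]  R=[71/128,9/16,5/8,3/4,1]  ⇒ 567/1024
v_12 [BRBRRRBBRBBB]  L=[0,1/2,17/32,35/64,141/256,283/512,567/1024]  R=[71/128,9/16,5/8,3/4,1]  ⇒ 1135/2048
v_13 [BRBRRRBBRBBBB]  L=[0,1/2,17/32,35/64,141/256,283/512,567/1024,1135/2048]  R=[71/128,9/16,5/8,3/4,1]  ⇒ 2271/4096
v_14 [BRBRRRBBRBBBBB]  L=[0,1/2,17/32,35/64,141/256,283/512,567/1024,1135/2048,2271/4096]  R=[71/128,9/16,5/8,3/4,1]  ⇒ 4543/8192
v_15 [BRBRRRBBRBBBBBB]  L=[0,1/2,17/32,35/64,141/256,283/512,567/1024,1135/2048,2271/4096,4543/8192]  R=[71/128,9/16,5/8,3/4,1]  ⇒ 9087/16384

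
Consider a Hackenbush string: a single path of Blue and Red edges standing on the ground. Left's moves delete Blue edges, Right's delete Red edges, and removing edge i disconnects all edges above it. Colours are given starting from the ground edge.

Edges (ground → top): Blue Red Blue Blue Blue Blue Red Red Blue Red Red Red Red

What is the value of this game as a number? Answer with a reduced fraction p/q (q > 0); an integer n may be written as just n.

3873/4096

Build value(s[:k]) for k = 1..13, string s = Blue Red Blue Blue Blue Blue Red Red Blue Red Red Red Red.
step 1: add Blue to get B; options L={ 0 } R={ ∅ } — 1
step 2: add Red to get BR; options L={ 0 } R={ 1 } — 1/2
step 3: add Blue to get BRB; options L={ 0,1/2 } R={ 1 } — 3/4
step 4: add Blue to get BRBB; options L={ 0,1/2,3/4 } R={ 1 } — 7/8
step 5: add Blue to get BRBBB; options L={ 0,1/2,3/4,7/8 } R={ 1 } — 15/16
step 6: add Blue to get BRBBBB; options L={ 0,1/2,3/4,7/8,15/16 } R={ 1 } — 31/32
step 7: add Red to get BRBBBBR; options L={ 0,1/2,3/4,7/8,15/16 } R={ 31/32,1 } — 61/64
step 8: add Red to get BRBBBBRR; options L={ 0,1/2,3/4,7/8,15/16 } R={ 61/64,31/32,1 } — 121/128
step 9: add Blue to get BRBBBBRRB; options L={ 0,1/2,3/4,7/8,15/16,121/128 } R={ 61/64,31/32,1 } — 243/256
step 10: add Red to get BRBBBBRRBR; options L={ 0,1/2,3/4,7/8,15/16,121/128 } R={ 243/256,61/64,31/32,1 } — 485/512
step 11: add Red to get BRBBBBRRBRR; options L={ 0,1/2,3/4,7/8,15/16,121/128 } R={ 485/512,243/256,61/64,31/32,1 } — 969/1024
step 12: add Red to get BRBBBBRRBRRR; options L={ 0,1/2,3/4,7/8,15/16,121/128 } R={ 969/1024,485/512,243/256,61/64,31/32,1 } — 1937/2048
step 13: add Red to get BRBBBBRRBRRRR; options L={ 0,1/2,3/4,7/8,15/16,121/128 } R={ 1937/2048,969/1024,485/512,243/256,61/64,31/32,1 } — 3873/4096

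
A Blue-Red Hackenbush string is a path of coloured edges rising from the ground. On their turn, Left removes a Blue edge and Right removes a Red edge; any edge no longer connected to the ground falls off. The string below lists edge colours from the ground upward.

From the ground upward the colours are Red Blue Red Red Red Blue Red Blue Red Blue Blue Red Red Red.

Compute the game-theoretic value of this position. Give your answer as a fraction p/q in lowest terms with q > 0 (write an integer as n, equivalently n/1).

-7503/8192

step 1: add Red to get R; options L={ none } R={ 0 } so -1
step 2: add Blue to get RB; options L={ -1 } R={ 0 } so -1/2
step 3: add Red to get RBR; options L={ -1 } R={ -1/2; 0 } so -3/4
step 4: add Red to get RBRR; options L={ -1 } R={ -3/4; -1/2; 0 } so -7/8
step 5: add Red to get RBRRR; options L={ -1 } R={ -7/8; -3/4; -1/2; 0 } so -15/16
step 6: add Blue to get RBRRRB; options L={ -1; -15/16 } R={ -7/8; -3/4; -1/2; 0 } so -29/32
step 7: add Red to get RBRRRBR; options L={ -1; -15/16 } R={ -29/32; -7/8; -3/4; -1/2; 0 } so -59/64
step 8: add Blue to get RBRRRBRB; options L={ -1; -15/16; -59/64 } R={ -29/32; -7/8; -3/4; -1/2; 0 } so -117/128
step 9: add Red to get RBRRRBRBR; options L={ -1; -15/16; -59/64 } R={ -117/128; -29/32; -7/8; -3/4; -1/2; 0 } so -235/256
step 10: add Blue to get RBRRRBRBRB; options L={ -1; -15/16; -59/64; -235/256 } R={ -117/128; -29/32; -7/8; -3/4; -1/2; 0 } so -469/512
step 11: add Blue to get RBRRRBRBRBB; options L={ -1; -15/16; -59/64; -235/256; -469/512 } R={ -117/128; -29/32; -7/8; -3/4; -1/2; 0 } so -937/1024
step 12: add Red to get RBRRRBRBRBBR; options L={ -1; -15/16; -59/64; -235/256; -469/512 } R={ -937/1024; -117/128; -29/32; -7/8; -3/4; -1/2; 0 } so -1875/2048
step 13: add Red to get RBRRRBRBRBBRR; options L={ -1; -15/16; -59/64; -235/256; -469/512 } R={ -1875/2048; -937/1024; -117/128; -29/32; -7/8; -3/4; -1/2; 0 } so -3751/4096
step 14: add Red to get RBRRRBRBRBBRRR; options L={ -1; -15/16; -59/64; -235/256; -469/512 } R={ -3751/4096; -1875/2048; -937/1024; -117/128; -29/32; -7/8; -3/4; -1/2; 0 } so -7503/8192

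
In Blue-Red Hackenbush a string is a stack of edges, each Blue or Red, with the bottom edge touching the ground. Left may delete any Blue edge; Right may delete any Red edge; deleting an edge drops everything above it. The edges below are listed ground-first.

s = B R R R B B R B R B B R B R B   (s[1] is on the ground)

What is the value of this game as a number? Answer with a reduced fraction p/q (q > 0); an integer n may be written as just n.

3435/16384

G(B) = { 0 | (no moves) } => 1
G(BR) = { 0 | 1 } => 1/2
G(BRR) = { 0 | 1/2 1 } => 1/4
G(BRRR) = { 0 | 1/4 1/2 1 } => 1/8
G(BRRRB) = { 0 1/8 | 1/4 1/2 1 } => 3/16
G(BRRRBB) = { 0 1/8 3/16 | 1/4 1/2 1 } => 7/32
G(BRRRBBR) = { 0 1/8 3/16 | 7/32 1/4 1/2 1 } => 13/64
G(BRRRBBRB) = { 0 1/8 3/16 13/64 | 7/32 1/4 1/2 1 } => 27/128
G(BRRRBBRBR) = { 0 1/8 3/16 13/64 | 27/128 7/32 1/4 1/2 1 } => 53/256
G(BRRRBBRBRB) = { 0 1/8 3/16 13/64 53/256 | 27/128 7/32 1/4 1/2 1 } => 107/512
G(BRRRBBRBRBB) = { 0 1/8 3/16 13/64 53/256 107/512 | 27/128 7/32 1/4 1/2 1 } => 215/1024
G(BRRRBBRBRBBR) = { 0 1/8 3/16 13/64 53/256 107/512 | 215/1024 27/128 7/32 1/4 1/2 1 } => 429/2048
G(BRRRBBRBRBBRB) = { 0 1/8 3/16 13/64 53/256 107/512 429/2048 | 215/1024 27/128 7/32 1/4 1/2 1 } => 859/4096
G(BRRRBBRBRBBRBR) = { 0 1/8 3/16 13/64 53/256 107/512 429/2048 | 859/4096 215/1024 27/128 7/32 1/4 1/2 1 } => 1717/8192
G(BRRRBBRBRBBRBRB) = { 0 1/8 3/16 13/64 53/256 107/512 429/2048 1717/8192 | 859/4096 215/1024 27/128 7/32 1/4 1/2 1 } => 3435/16384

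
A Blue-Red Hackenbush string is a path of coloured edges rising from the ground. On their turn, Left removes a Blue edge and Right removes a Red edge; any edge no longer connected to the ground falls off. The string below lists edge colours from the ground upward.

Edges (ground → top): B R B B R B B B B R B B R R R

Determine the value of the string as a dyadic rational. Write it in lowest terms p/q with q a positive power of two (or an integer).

14257/16384

edge 1 of 15 (B): { 0 |  } -> 1
edge 2 of 15 (R): { 0 | 1 } -> 1/2
edge 3 of 15 (B): { 0,1/2 | 1 } -> 3/4
edge 4 of 15 (B): { 0,1/2,3/4 | 1 } -> 7/8
edge 5 of 15 (R): { 0,1/2,3/4 | 7/8,1 } -> 13/16
edge 6 of 15 (B): { 0,1/2,3/4,13/16 | 7/8,1 } -> 27/32
edge 7 of 15 (B): { 0,1/2,3/4,13/16,27/32 | 7/8,1 } -> 55/64
edge 8 of 15 (B): { 0,1/2,3/4,13/16,27/32,55/64 | 7/8,1 } -> 111/128
edge 9 of 15 (B): { 0,1/2,3/4,13/16,27/32,55/64,111/128 | 7/8,1 } -> 223/256
edge 10 of 15 (R): { 0,1/2,3/4,13/16,27/32,55/64,111/128 | 223/256,7/8,1 } -> 445/512
edge 11 of 15 (B): { 0,1/2,3/4,13/16,27/32,55/64,111/128,445/512 | 223/256,7/8,1 } -> 891/1024
edge 12 of 15 (B): { 0,1/2,3/4,13/16,27/32,55/64,111/128,445/512,891/1024 | 223/256,7/8,1 } -> 1783/2048
edge 13 of 15 (R): { 0,1/2,3/4,13/16,27/32,55/64,111/128,445/512,891/1024 | 1783/2048,223/256,7/8,1 } -> 3565/4096
edge 14 of 15 (R): { 0,1/2,3/4,13/16,27/32,55/64,111/128,445/512,891/1024 | 3565/4096,1783/2048,223/256,7/8,1 } -> 7129/8192
edge 15 of 15 (R): { 0,1/2,3/4,13/16,27/32,55/64,111/128,445/512,891/1024 | 7129/8192,3565/4096,1783/2048,223/256,7/8,1 } -> 14257/16384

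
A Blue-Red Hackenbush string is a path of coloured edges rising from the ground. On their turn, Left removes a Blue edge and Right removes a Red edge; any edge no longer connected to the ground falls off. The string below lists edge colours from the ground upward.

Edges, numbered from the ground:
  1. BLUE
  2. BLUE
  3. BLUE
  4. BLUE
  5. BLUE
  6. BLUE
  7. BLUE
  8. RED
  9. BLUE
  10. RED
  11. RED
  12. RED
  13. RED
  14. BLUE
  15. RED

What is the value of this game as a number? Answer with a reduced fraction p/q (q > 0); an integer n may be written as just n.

value_1 [B]  L=[0]  R=[(no moves)]  gives 1
value_2 [BB]  L=[0, 1]  R=[(no moves)]  gives 2
value_3 [BBB]  L=[0, 1, 2]  R=[(no moves)]  gives 3
value_4 [BBBB]  L=[0, 1, 2, 3]  R=[(no moves)]  gives 4
value_5 [BBBBB]  L=[0, 1, 2, 3, 4]  R=[(no moves)]  gives 5
value_6 [BBBBBB]  L=[0, 1, 2, 3, 4, 5]  R=[(no moves)]  gives 6
value_7 [BBBBBBB]  L=[0, 1, 2, 3, 4, 5, 6]  R=[(no moves)]  gives 7
value_8 [BBBBBBBR]  L=[0, 1, 2, 3, 4, 5, 6]  R=[7]  gives 13/2
value_9 [BBBBBBBRB]  L=[0, 1, 2, 3, 4, 5, 6, 13/2]  R=[7]  gives 27/4
value_10 [BBBBBBBRBR]  L=[0, 1, 2, 3, 4, 5, 6, 13/2]  R=[27/4, 7]  gives 53/8
value_11 [BBBBBBBRBRR]  L=[0, 1, 2, 3, 4, 5, 6, 13/2]  R=[53/8, 27/4, 7]  gives 105/16
value_12 [BBBBBBBRBRRR]  L=[0, 1, 2, 3, 4, 5, 6, 13/2]  R=[105/16, 53/8, 27/4, 7]  gives 209/32
value_13 [BBBBBBBRBRRRR]  L=[0, 1, 2, 3, 4, 5, 6, 13/2]  R=[209/32, 105/16, 53/8, 27/4, 7]  gives 417/64
value_14 [BBBBBBBRBRRRRB]  L=[0, 1, 2, 3, 4, 5, 6, 13/2, 417/64]  R=[209/32, 105/16, 53/8, 27/4, 7]  gives 835/128
value_15 [BBBBBBBRBRRRRBR]  L=[0, 1, 2, 3, 4, 5, 6, 13/2, 417/64]  R=[835/128, 209/32, 105/16, 53/8, 27/4, 7]  gives 1669/256

1669/256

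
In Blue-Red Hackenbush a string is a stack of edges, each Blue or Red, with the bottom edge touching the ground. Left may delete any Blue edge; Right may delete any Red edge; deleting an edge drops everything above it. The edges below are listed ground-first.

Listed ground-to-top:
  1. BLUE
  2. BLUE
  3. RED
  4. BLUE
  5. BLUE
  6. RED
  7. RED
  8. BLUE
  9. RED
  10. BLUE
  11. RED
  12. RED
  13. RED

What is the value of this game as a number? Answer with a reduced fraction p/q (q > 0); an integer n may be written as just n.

Build v(s[:k]) for k = 1..13, string s = BLUE BLUE RED BLUE BLUE RED RED BLUE RED BLUE RED RED RED.
edge 1 of 13 (BLUE): { 0 |  } => 1
edge 2 of 13 (BLUE): { 0,1 |  } => 2
edge 3 of 13 (RED): { 0,1 | 2 } => 3/2
edge 4 of 13 (BLUE): { 0,1,3/2 | 2 } => 7/4
edge 5 of 13 (BLUE): { 0,1,3/2,7/4 | 2 } => 15/8
edge 6 of 13 (RED): { 0,1,3/2,7/4 | 15/8,2 } => 29/16
edge 7 of 13 (RED): { 0,1,3/2,7/4 | 29/16,15/8,2 } => 57/32
edge 8 of 13 (BLUE): { 0,1,3/2,7/4,57/32 | 29/16,15/8,2 } => 115/64
edge 9 of 13 (RED): { 0,1,3/2,7/4,57/32 | 115/64,29/16,15/8,2 } => 229/128
edge 10 of 13 (BLUE): { 0,1,3/2,7/4,57/32,229/128 | 115/64,29/16,15/8,2 } => 459/256
edge 11 of 13 (RED): { 0,1,3/2,7/4,57/32,229/128 | 459/256,115/64,29/16,15/8,2 } => 917/512
edge 12 of 13 (RED): { 0,1,3/2,7/4,57/32,229/128 | 917/512,459/256,115/64,29/16,15/8,2 } => 1833/1024
edge 13 of 13 (RED): { 0,1,3/2,7/4,57/32,229/128 | 1833/1024,917/512,459/256,115/64,29/16,15/8,2 } => 3665/2048

3665/2048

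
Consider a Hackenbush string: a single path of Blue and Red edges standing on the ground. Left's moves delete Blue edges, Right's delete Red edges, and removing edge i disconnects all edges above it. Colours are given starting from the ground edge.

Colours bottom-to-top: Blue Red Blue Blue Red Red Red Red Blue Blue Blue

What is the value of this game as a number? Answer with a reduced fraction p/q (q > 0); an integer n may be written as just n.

783/1024

edge 1 of 11 (Blue): { 0 | (no moves) } gives 1
edge 2 of 11 (Red): { 0 | 1 } gives 1/2
edge 3 of 11 (Blue): { 0; 1/2 | 1 } gives 3/4
edge 4 of 11 (Blue): { 0; 1/2; 3/4 | 1 } gives 7/8
edge 5 of 11 (Red): { 0; 1/2; 3/4 | 7/8; 1 } gives 13/16
edge 6 of 11 (Red): { 0; 1/2; 3/4 | 13/16; 7/8; 1 } gives 25/32
edge 7 of 11 (Red): { 0; 1/2; 3/4 | 25/32; 13/16; 7/8; 1 } gives 49/64
edge 8 of 11 (Red): { 0; 1/2; 3/4 | 49/64; 25/32; 13/16; 7/8; 1 } gives 97/128
edge 9 of 11 (Blue): { 0; 1/2; 3/4; 97/128 | 49/64; 25/32; 13/16; 7/8; 1 } gives 195/256
edge 10 of 11 (Blue): { 0; 1/2; 3/4; 97/128; 195/256 | 49/64; 25/32; 13/16; 7/8; 1 } gives 391/512
edge 11 of 11 (Blue): { 0; 1/2; 3/4; 97/128; 195/256; 391/512 | 49/64; 25/32; 13/16; 7/8; 1 } gives 783/1024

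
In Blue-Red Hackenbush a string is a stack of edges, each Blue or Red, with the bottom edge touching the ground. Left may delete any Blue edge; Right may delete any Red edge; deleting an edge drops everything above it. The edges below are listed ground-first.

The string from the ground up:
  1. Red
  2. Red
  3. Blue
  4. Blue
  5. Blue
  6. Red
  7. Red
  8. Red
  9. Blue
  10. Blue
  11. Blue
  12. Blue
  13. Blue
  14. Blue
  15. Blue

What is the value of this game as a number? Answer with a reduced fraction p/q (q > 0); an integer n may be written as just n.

-9985/8192

value(R) = { (no moves) | 0 } so -1
value(RR) = { (no moves) | -1 0 } so -2
value(RRB) = { -2 | -1 0 } so -3/2
value(RRBB) = { -2 -3/2 | -1 0 } so -5/4
value(RRBBB) = { -2 -3/2 -5/4 | -1 0 } so -9/8
value(RRBBBR) = { -2 -3/2 -5/4 | -9/8 -1 0 } so -19/16
value(RRBBBRR) = { -2 -3/2 -5/4 | -19/16 -9/8 -1 0 } so -39/32
value(RRBBBRRR) = { -2 -3/2 -5/4 | -39/32 -19/16 -9/8 -1 0 } so -79/64
value(RRBBBRRRB) = { -2 -3/2 -5/4 -79/64 | -39/32 -19/16 -9/8 -1 0 } so -157/128
value(RRBBBRRRBB) = { -2 -3/2 -5/4 -79/64 -157/128 | -39/32 -19/16 -9/8 -1 0 } so -313/256
value(RRBBBRRRBBB) = { -2 -3/2 -5/4 -79/64 -157/128 -313/256 | -39/32 -19/16 -9/8 -1 0 } so -625/512
value(RRBBBRRRBBBB) = { -2 -3/2 -5/4 -79/64 -157/128 -313/256 -625/512 | -39/32 -19/16 -9/8 -1 0 } so -1249/1024
value(RRBBBRRRBBBBB) = { -2 -3/2 -5/4 -79/64 -157/128 -313/256 -625/512 -1249/1024 | -39/32 -19/16 -9/8 -1 0 } so -2497/2048
value(RRBBBRRRBBBBBB) = { -2 -3/2 -5/4 -79/64 -157/128 -313/256 -625/512 -1249/1024 -2497/2048 | -39/32 -19/16 -9/8 -1 0 } so -4993/4096
value(RRBBBRRRBBBBBBB) = { -2 -3/2 -5/4 -79/64 -157/128 -313/256 -625/512 -1249/1024 -2497/2048 -4993/4096 | -39/32 -19/16 -9/8 -1 0 } so -9985/8192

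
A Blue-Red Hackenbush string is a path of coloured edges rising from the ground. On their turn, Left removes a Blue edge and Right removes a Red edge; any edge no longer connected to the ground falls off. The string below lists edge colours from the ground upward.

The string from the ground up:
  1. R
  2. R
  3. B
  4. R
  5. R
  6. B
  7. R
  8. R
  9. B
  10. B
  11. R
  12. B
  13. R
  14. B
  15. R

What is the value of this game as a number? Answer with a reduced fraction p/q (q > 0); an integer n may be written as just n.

Prefix values for R R B R R B R R B B R B R B R via {L|R} + simplicity:
edge 1 of 15 (R): { ∅ | 0 } → -1
edge 2 of 15 (R): { ∅ | -1; 0 } → -2
edge 3 of 15 (B): { -2 | -1; 0 } → -3/2
edge 4 of 15 (R): { -2 | -3/2; -1; 0 } → -7/4
edge 5 of 15 (R): { -2 | -7/4; -3/2; -1; 0 } → -15/8
edge 6 of 15 (B): { -2; -15/8 | -7/4; -3/2; -1; 0 } → -29/16
edge 7 of 15 (R): { -2; -15/8 | -29/16; -7/4; -3/2; -1; 0 } → -59/32
edge 8 of 15 (R): { -2; -15/8 | -59/32; -29/16; -7/4; -3/2; -1; 0 } → -119/64
edge 9 of 15 (B): { -2; -15/8; -119/64 | -59/32; -29/16; -7/4; -3/2; -1; 0 } → -237/128
edge 10 of 15 (B): { -2; -15/8; -119/64; -237/128 | -59/32; -29/16; -7/4; -3/2; -1; 0 } → -473/256
edge 11 of 15 (R): { -2; -15/8; -119/64; -237/128 | -473/256; -59/32; -29/16; -7/4; -3/2; -1; 0 } → -947/512
edge 12 of 15 (B): { -2; -15/8; -119/64; -237/128; -947/512 | -473/256; -59/32; -29/16; -7/4; -3/2; -1; 0 } → -1893/1024
edge 13 of 15 (R): { -2; -15/8; -119/64; -237/128; -947/512 | -1893/1024; -473/256; -59/32; -29/16; -7/4; -3/2; -1; 0 } → -3787/2048
edge 14 of 15 (B): { -2; -15/8; -119/64; -237/128; -947/512; -3787/2048 | -1893/1024; -473/256; -59/32; -29/16; -7/4; -3/2; -1; 0 } → -7573/4096
edge 15 of 15 (R): { -2; -15/8; -119/64; -237/128; -947/512; -3787/2048 | -7573/4096; -1893/1024; -473/256; -59/32; -29/16; -7/4; -3/2; -1; 0 } → -15147/8192

-15147/8192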